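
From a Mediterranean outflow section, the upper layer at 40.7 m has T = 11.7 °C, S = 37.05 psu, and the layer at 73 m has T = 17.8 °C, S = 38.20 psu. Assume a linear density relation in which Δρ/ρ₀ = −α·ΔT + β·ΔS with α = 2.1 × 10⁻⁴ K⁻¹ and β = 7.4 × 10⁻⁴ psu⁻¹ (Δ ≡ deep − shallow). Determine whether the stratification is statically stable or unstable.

unstable

ΔT = 17.8 − 11.7 = +6.1 K and ΔS = 38.20 − 37.05 = +1.15 psu (deep − shallow).
−αΔT = -1.281 × 10⁻³; βΔS = 8.51 × 10⁻⁴; sum Δρ/ρ₀ = -4.30 × 10⁻⁴.
Δρ/ρ₀ < 0, so Δρ < 0: deeper water is lighter → statically unstable; the column would overturn.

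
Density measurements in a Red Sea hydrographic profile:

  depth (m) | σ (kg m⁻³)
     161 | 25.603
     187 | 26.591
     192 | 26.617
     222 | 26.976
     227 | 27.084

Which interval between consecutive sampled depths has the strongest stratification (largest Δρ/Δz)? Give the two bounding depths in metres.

Compute the density gradient over each adjacent pair:
  161–187 m: Δρ/Δz = 0.988/26 = 0.038 kg m⁻⁴
  187–192 m: Δρ/Δz = 0.026/5 = 5.2 × 10⁻³ kg m⁻⁴
  192–222 m: Δρ/Δz = 0.359/30 = 0.012 kg m⁻⁴
  222–227 m: Δρ/Δz = 0.108/5 = 0.022 kg m⁻⁴
The largest gradient is in the 161–187 m interval — the pycnocline.

161–187 m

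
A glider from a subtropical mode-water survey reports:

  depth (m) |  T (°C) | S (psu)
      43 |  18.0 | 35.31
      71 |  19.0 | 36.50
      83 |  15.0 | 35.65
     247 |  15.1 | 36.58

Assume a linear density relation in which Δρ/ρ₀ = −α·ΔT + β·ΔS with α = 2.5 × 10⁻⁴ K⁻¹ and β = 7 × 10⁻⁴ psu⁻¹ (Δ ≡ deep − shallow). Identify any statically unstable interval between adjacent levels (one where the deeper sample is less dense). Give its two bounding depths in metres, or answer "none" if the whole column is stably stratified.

Evaluate Δρ/ρ₀ = −αΔT + βΔS across each adjacent pair:
  43–71 m: −αΔT+βΔS = −(2.5 × 10⁻⁴)(+1.0)+(7 × 10⁻⁴)(+1.19) = 5.8 × 10⁻⁴ → stable
  71–83 m: −αΔT+βΔS = −(2.5 × 10⁻⁴)(-4.0)+(7 × 10⁻⁴)(-0.85) = 4.1 × 10⁻⁴ → stable
  83–247 m: −αΔT+βΔS = −(2.5 × 10⁻⁴)(+0.1)+(7 × 10⁻⁴)(+0.93) = 6.3 × 10⁻⁴ → stable
Every interval has Δρ > 0: the column is stably stratified throughout.

none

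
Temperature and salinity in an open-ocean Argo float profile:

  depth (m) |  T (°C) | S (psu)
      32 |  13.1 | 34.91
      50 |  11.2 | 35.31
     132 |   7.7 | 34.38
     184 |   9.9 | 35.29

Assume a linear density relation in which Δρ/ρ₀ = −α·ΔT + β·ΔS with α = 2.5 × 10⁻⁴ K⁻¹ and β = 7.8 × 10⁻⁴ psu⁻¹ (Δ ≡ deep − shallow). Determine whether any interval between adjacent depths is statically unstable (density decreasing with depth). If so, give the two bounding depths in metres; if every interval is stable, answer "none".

none

Evaluate Δρ/ρ₀ = −αΔT + βΔS across each adjacent pair:
  32–50 m: −αΔT+βΔS = −(2.5 × 10⁻⁴)(-1.9)+(7.8 × 10⁻⁴)(+0.40) = 7.9 × 10⁻⁴ → stable
  50–132 m: −αΔT+βΔS = −(2.5 × 10⁻⁴)(-3.5)+(7.8 × 10⁻⁴)(-0.93) = 1.5 × 10⁻⁴ → stable
  132–184 m: −αΔT+βΔS = −(2.5 × 10⁻⁴)(+2.2)+(7.8 × 10⁻⁴)(+0.91) = 1.6 × 10⁻⁴ → stable
Every interval has Δρ > 0: the column is stably stratified throughout.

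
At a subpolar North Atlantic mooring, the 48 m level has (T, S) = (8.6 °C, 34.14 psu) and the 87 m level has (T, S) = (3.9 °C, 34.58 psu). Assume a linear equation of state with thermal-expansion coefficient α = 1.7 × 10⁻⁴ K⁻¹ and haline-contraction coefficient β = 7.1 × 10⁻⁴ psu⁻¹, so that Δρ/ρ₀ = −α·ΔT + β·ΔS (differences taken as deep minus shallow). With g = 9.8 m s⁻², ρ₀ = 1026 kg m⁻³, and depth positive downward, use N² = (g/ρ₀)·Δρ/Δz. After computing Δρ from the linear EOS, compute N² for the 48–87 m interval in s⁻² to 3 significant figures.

2.79 × 10⁻⁴ s⁻²

ΔT = -4.7 K, ΔS = +0.44 psu (deep − shallow).
Δρ/ρ₀ = −αΔT + βΔS = 7.99 × 10⁻⁴ + 3.124 × 10⁻⁴ = 1.1114 × 10⁻³, so Δρ ≈ 1.140 kg m⁻³.
N² = (g/ρ₀)·Δρ/Δz = g·(Δρ/ρ₀)/Δz = 9.8 × 1.1114 × 10⁻³ / 39 = 2.7927 × 10⁻⁴ s⁻² ≈ 2.79 × 10⁻⁴ s⁻².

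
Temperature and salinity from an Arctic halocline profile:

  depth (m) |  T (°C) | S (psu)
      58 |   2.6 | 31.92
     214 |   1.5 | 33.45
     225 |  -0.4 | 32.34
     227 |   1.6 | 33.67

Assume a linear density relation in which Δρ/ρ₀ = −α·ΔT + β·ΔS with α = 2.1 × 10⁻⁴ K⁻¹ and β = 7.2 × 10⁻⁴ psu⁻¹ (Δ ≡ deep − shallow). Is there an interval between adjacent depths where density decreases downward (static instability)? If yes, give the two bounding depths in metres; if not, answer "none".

Evaluate Δρ/ρ₀ = −αΔT + βΔS across each adjacent pair:
  58–214 m: −αΔT+βΔS = −(2.1 × 10⁻⁴)(-1.1)+(7.2 × 10⁻⁴)(+1.53) = 1.3 × 10⁻³ → stable
  214–225 m: −αΔT+βΔS = −(2.1 × 10⁻⁴)(-1.9)+(7.2 × 10⁻⁴)(-1.11) = -4.0 × 10⁻⁴ → UNSTABLE
  225–227 m: −αΔT+βΔS = −(2.1 × 10⁻⁴)(+2.0)+(7.2 × 10⁻⁴)(+1.33) = 5.4 × 10⁻⁴ → stable
The 214–225 m interval has Δρ < 0: lighter water underlies denser water.

214–225 m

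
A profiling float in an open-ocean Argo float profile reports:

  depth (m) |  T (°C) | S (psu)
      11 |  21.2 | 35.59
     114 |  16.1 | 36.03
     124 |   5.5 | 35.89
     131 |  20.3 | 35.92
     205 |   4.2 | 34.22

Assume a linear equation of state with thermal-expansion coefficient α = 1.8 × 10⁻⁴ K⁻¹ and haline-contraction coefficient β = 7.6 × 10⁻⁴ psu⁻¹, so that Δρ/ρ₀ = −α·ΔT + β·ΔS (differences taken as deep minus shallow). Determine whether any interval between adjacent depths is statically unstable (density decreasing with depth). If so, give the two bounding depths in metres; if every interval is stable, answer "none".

Evaluate Δρ/ρ₀ = −αΔT + βΔS across each adjacent pair:
  11–114 m: −αΔT+βΔS = −(1.8 × 10⁻⁴)(-5.1)+(7.6 × 10⁻⁴)(+0.44) = 1.3 × 10⁻³ → stable
  114–124 m: −αΔT+βΔS = −(1.8 × 10⁻⁴)(-10.6)+(7.6 × 10⁻⁴)(-0.14) = 1.8 × 10⁻³ → stable
  124–131 m: −αΔT+βΔS = −(1.8 × 10⁻⁴)(+14.8)+(7.6 × 10⁻⁴)(+0.03) = -2.6 × 10⁻³ → UNSTABLE
  131–205 m: −αΔT+βΔS = −(1.8 × 10⁻⁴)(-16.1)+(7.6 × 10⁻⁴)(-1.70) = 1.6 × 10⁻³ → stable
The 124–131 m interval has Δρ < 0: lighter water underlies denser water.

124–131 m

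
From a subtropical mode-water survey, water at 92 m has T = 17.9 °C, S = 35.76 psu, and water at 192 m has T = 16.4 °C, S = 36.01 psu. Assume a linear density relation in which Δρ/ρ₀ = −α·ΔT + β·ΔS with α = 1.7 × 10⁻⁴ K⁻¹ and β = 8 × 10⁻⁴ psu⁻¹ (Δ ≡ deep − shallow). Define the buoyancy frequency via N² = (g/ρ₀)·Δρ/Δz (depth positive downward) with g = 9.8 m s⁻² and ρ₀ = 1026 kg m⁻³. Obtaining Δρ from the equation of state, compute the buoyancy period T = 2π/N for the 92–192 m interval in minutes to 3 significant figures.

15.7 min

ΔT = -1.5 K, ΔS = +0.25 psu (deep − shallow).
Δρ/ρ₀ = −αΔT + βΔS = 2.55 × 10⁻⁴ + 2.00 × 10⁻⁴ = 4.55 × 10⁻⁴, so Δρ ≈ 0.4668 kg m⁻³.
N² = (g/ρ₀)·Δρ/Δz = g·(Δρ/ρ₀)/Δz = 9.8 × 4.55 × 10⁻⁴ / 100 = 4.4590 × 10⁻⁵ s⁻².
N = √(4.4590 × 10⁻⁵) = 6.6776 × 10⁻³ rad s⁻¹ → T = 2π/N = 940.93 s = 15.682 min ≈ 15.7 min.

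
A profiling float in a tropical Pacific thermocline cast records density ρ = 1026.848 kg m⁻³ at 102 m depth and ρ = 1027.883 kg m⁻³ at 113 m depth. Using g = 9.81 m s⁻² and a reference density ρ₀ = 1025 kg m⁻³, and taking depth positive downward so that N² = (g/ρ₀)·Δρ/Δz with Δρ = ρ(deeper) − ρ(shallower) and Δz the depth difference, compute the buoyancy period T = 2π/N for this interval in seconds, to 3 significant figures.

Δρ = 1027.883 − 1026.848 = 1.035 kg m⁻³ over Δz = 113 − 102 = 11 m.
N² = (9.81/1025) × (1.035/11) = 9.0052 × 10⁻⁴ s⁻².
N = √(9.0052 × 10⁻⁴) = 0.030009 rad s⁻¹, so T = 2π/N = 209.38 s ≈ 209 s.

209 s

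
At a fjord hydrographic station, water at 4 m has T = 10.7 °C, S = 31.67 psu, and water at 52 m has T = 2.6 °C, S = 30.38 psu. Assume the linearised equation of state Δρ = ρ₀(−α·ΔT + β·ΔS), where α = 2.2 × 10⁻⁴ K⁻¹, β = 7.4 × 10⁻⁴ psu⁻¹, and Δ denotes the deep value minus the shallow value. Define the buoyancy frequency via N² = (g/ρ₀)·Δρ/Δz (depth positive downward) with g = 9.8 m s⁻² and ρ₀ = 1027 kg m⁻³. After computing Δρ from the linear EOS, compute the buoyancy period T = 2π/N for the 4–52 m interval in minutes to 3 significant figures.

ΔT = -8.1 K, ΔS = -1.29 psu (deep − shallow).
Δρ/ρ₀ = −αΔT + βΔS = 1.782 × 10⁻³ − 9.546 × 10⁻⁴ = 8.274 × 10⁻⁴, so Δρ ≈ 0.8497 kg m⁻³.
N² = (g/ρ₀)·Δρ/Δz = g·(Δρ/ρ₀)/Δz = 9.8 × 8.274 × 10⁻⁴ / 48 = 1.6893 × 10⁻⁴ s⁻².
N = √(1.6893 × 10⁻⁴) = 0.012997 rad s⁻¹ → T = 2π/N = 483.43 s = 8.0572 min ≈ 8.06 min.

8.06 min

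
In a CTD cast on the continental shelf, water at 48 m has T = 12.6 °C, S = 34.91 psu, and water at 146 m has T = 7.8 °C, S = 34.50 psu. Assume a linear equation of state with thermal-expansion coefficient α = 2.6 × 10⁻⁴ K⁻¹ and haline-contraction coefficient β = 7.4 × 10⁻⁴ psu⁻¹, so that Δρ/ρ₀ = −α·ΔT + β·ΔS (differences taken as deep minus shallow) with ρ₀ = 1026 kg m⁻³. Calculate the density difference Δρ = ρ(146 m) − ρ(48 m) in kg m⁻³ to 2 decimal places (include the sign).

ΔT = -4.8 K, ΔS = -0.41 psu (deep − shallow).
Δρ/ρ₀ = −(2.6 × 10⁻⁴)(-4.8) + (7.4 × 10⁻⁴)(-0.41) = 9.446 × 10⁻⁴.
Δρ = 1026 × (9.446 × 10⁻⁴) = +0.97 kg m⁻³.
Positive Δρ: denser below, stable.

+0.97 kg m⁻³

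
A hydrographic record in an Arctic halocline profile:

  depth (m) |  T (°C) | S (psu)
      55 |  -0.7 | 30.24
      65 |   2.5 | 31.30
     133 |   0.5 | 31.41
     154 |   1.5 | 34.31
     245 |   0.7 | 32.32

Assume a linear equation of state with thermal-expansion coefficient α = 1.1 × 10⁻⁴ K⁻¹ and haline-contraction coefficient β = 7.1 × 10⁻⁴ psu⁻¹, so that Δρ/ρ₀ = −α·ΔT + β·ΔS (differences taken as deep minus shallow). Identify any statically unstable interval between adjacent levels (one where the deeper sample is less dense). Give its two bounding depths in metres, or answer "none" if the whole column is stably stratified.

154–245 m

Evaluate Δρ/ρ₀ = −αΔT + βΔS across each adjacent pair:
  55–65 m: −αΔT+βΔS = −(1.1 × 10⁻⁴)(+3.2)+(7.1 × 10⁻⁴)(+1.06) = 4.0 × 10⁻⁴ → stable
  65–133 m: −αΔT+βΔS = −(1.1 × 10⁻⁴)(-2.0)+(7.1 × 10⁻⁴)(+0.11) = 3.0 × 10⁻⁴ → stable
  133–154 m: −αΔT+βΔS = −(1.1 × 10⁻⁴)(+1.0)+(7.1 × 10⁻⁴)(+2.90) = 1.9 × 10⁻³ → stable
  154–245 m: −αΔT+βΔS = −(1.1 × 10⁻⁴)(-0.8)+(7.1 × 10⁻⁴)(-1.99) = -1.3 × 10⁻³ → UNSTABLE
The 154–245 m interval has Δρ < 0: lighter water underlies denser water.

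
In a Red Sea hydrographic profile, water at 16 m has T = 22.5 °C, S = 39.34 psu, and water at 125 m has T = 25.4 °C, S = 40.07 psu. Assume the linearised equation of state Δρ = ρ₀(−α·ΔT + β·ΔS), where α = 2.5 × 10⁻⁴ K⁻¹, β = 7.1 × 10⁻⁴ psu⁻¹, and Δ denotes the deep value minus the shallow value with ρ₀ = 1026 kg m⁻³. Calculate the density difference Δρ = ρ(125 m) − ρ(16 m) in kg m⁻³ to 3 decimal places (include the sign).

-0.212 kg m⁻³

ΔT = +2.9 K, ΔS = +0.73 psu (deep − shallow).
Δρ/ρ₀ = −(2.5 × 10⁻⁴)(+2.9) + (7.1 × 10⁻⁴)(+0.73) = -2.067 × 10⁻⁴.
Δρ = 1026 × (-2.067 × 10⁻⁴) = -0.212 kg m⁻³.
Negative Δρ: lighter below, statically unstable.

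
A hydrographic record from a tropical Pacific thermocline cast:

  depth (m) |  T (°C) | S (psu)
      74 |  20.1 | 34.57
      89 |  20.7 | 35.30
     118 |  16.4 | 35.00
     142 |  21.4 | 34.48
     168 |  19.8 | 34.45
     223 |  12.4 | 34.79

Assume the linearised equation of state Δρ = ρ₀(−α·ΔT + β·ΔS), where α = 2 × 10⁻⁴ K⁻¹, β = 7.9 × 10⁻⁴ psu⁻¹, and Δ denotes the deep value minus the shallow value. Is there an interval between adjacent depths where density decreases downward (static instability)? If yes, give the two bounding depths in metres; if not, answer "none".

118–142 m

Evaluate Δρ/ρ₀ = −αΔT + βΔS across each adjacent pair:
  74–89 m: −αΔT+βΔS = −(2 × 10⁻⁴)(+0.6)+(7.9 × 10⁻⁴)(+0.73) = 4.6 × 10⁻⁴ → stable
  89–118 m: −αΔT+βΔS = −(2 × 10⁻⁴)(-4.3)+(7.9 × 10⁻⁴)(-0.30) = 6.2 × 10⁻⁴ → stable
  118–142 m: −αΔT+βΔS = −(2 × 10⁻⁴)(+5.0)+(7.9 × 10⁻⁴)(-0.52) = -1.4 × 10⁻³ → UNSTABLE
  142–168 m: −αΔT+βΔS = −(2 × 10⁻⁴)(-1.6)+(7.9 × 10⁻⁴)(-0.03) = 3.0 × 10⁻⁴ → stable
  168–223 m: −αΔT+βΔS = −(2 × 10⁻⁴)(-7.4)+(7.9 × 10⁻⁴)(+0.34) = 1.7 × 10⁻³ → stable
The 118–142 m interval has Δρ < 0: lighter water underlies denser water.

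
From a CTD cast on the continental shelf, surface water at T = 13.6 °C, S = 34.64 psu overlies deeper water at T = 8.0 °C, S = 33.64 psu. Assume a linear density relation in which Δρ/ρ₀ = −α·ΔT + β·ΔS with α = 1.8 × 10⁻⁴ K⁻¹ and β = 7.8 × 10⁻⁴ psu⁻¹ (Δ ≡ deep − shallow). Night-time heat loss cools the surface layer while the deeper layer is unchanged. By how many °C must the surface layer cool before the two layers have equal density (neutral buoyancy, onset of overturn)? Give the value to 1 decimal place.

1.3 °C

Neutral buoyancy requires Δρ = 0, i.e. −α(T_deep − T_surf′) + β(S_deep − S_surf) = 0.
T_surf′ = T_deep − (β/α)·ΔS = 8.0 − (7.8 × 10⁻⁴/1.8 × 10⁻⁴)·(-1.00) = 12.333 °C.
Cooling required: 13.6 − (12.333) = 1.267 °C.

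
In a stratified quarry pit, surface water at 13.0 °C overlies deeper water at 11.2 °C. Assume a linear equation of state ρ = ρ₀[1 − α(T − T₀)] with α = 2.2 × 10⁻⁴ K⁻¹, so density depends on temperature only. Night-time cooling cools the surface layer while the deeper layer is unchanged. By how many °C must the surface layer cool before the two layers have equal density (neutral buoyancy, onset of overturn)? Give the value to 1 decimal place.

1.8 °C

With temperature the only control, equal density requires T_surf′ = T_deep.
T_surf′ = 11.2 °C.
Cooling required: 13.0 − 11.2 = 1.8 °C.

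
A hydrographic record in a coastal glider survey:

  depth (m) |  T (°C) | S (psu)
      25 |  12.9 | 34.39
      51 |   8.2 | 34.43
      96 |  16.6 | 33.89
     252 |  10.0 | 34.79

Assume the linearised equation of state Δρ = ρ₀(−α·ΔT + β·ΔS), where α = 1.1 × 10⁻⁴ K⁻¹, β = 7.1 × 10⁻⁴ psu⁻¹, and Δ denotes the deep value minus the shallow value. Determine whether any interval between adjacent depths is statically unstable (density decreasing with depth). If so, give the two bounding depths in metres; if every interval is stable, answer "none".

Evaluate Δρ/ρ₀ = −αΔT + βΔS across each adjacent pair:
  25–51 m: −αΔT+βΔS = −(1.1 × 10⁻⁴)(-4.7)+(7.1 × 10⁻⁴)(+0.04) = 5.5 × 10⁻⁴ → stable
  51–96 m: −αΔT+βΔS = −(1.1 × 10⁻⁴)(+8.4)+(7.1 × 10⁻⁴)(-0.54) = -1.3 × 10⁻³ → UNSTABLE
  96–252 m: −αΔT+βΔS = −(1.1 × 10⁻⁴)(-6.6)+(7.1 × 10⁻⁴)(+0.90) = 1.4 × 10⁻³ → stable
The 51–96 m interval has Δρ < 0: lighter water underlies denser water.

51–96 m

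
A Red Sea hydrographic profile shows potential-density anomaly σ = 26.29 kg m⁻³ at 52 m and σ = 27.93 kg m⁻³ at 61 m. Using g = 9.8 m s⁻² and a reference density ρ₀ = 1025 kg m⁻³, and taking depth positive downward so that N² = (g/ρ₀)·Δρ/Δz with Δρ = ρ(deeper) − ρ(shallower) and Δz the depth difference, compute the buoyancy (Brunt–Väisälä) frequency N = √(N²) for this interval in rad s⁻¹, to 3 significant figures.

Δρ = 1027.93 − 1026.29 = 1.64 kg m⁻³ over Δz = 61 − 52 = 9 m.
N² = (9.8/1025) × (1.64/9) = 1.7422 × 10⁻³ s⁻².
N = √(1.7422 × 10⁻³) = 0.041740 rad s⁻¹ ≈ 0.0417 rad s⁻¹.

0.0417 rad s⁻¹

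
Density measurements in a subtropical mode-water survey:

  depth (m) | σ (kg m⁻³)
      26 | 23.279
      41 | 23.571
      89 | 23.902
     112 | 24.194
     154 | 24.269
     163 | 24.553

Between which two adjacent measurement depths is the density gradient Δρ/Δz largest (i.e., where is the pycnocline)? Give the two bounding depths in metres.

154–163 m

Compute the density gradient over each adjacent pair:
  26–41 m: Δρ/Δz = 0.292/15 = 0.019 kg m⁻⁴
  41–89 m: Δρ/Δz = 0.331/48 = 6.9 × 10⁻³ kg m⁻⁴
  89–112 m: Δρ/Δz = 0.292/23 = 0.013 kg m⁻⁴
  112–154 m: Δρ/Δz = 0.075/42 = 1.8 × 10⁻³ kg m⁻⁴
  154–163 m: Δρ/Δz = 0.284/9 = 0.032 kg m⁻⁴
The largest gradient is in the 154–163 m interval — the pycnocline.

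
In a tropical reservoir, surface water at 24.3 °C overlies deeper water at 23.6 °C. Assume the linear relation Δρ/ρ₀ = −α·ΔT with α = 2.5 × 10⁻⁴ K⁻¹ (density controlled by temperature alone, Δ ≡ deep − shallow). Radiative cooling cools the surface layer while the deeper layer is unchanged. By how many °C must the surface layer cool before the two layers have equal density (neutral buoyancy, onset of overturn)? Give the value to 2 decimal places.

0.70 °C

With temperature the only control, equal density requires T_surf′ = T_deep.
T_surf′ = 23.6 °C.
Cooling required: 24.3 − 23.6 = 0.70 °C.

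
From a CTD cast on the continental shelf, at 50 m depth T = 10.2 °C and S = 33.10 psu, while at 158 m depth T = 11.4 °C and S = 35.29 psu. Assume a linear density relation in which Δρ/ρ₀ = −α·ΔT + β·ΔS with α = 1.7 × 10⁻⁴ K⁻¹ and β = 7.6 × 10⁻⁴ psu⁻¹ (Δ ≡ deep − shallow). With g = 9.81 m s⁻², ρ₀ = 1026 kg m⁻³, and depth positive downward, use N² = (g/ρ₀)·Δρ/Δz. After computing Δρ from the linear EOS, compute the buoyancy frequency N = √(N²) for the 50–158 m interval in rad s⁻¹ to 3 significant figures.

ΔT = +1.2 K, ΔS = +2.19 psu (deep − shallow).
Δρ/ρ₀ = −αΔT + βΔS = -2.04 × 10⁻⁴ + 1.6644 × 10⁻³ = 1.4604 × 10⁻³, so Δρ ≈ 1.498 kg m⁻³.
N² = (g/ρ₀)·Δρ/Δz = g·(Δρ/ρ₀)/Δz = 9.81 × 1.4604 × 10⁻³ / 108 = 1.3265 × 10⁻⁴ s⁻².
N = √(1.3265 × 10⁻⁴) = 0.011517 rad s⁻¹ ≈ 0.0115 rad s⁻¹.

0.0115 rad s⁻¹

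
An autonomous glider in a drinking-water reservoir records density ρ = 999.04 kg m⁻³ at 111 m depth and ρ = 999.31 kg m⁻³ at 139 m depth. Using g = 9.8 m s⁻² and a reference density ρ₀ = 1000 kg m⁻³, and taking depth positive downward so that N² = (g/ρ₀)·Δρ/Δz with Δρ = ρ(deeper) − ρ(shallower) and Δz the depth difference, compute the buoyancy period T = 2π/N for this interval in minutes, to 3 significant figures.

Δρ = 999.31 − 999.04 = 0.27 kg m⁻³ over Δz = 139 − 111 = 28 m.
N² = (9.8/1000) × (0.27/28) = 9.4500 × 10⁻⁵ s⁻².
N = √(9.4500 × 10⁻⁵) = 9.7211 × 10⁻³ rad s⁻¹, so T = 2π/N = 646.35 s = 10.773 min ≈ 10.8 min.
Since Δρ > 0 the layer is stably stratified.

10.8 min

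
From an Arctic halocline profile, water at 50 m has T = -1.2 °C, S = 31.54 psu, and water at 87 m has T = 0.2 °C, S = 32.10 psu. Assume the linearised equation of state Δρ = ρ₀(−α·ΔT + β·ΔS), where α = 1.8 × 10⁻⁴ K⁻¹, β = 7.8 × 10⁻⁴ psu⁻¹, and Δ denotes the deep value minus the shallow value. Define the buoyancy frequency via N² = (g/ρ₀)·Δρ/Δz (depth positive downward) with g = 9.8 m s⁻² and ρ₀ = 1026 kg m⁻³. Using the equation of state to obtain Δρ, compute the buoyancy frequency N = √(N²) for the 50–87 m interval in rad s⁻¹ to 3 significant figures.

7.00 × 10⁻³ rad s⁻¹

ΔT = +1.4 K, ΔS = +0.56 psu (deep − shallow).
Δρ/ρ₀ = −αΔT + βΔS = -2.52 × 10⁻⁴ + 4.368 × 10⁻⁴ = 1.848 × 10⁻⁴, so Δρ ≈ 0.1896 kg m⁻³.
N² = (g/ρ₀)·Δρ/Δz = g·(Δρ/ρ₀)/Δz = 9.8 × 1.848 × 10⁻⁴ / 37 = 4.8947 × 10⁻⁵ s⁻².
N = √(4.8947 × 10⁻⁵) = 6.9962 × 10⁻³ rad s⁻¹ ≈ 7.00 × 10⁻³ rad s⁻¹.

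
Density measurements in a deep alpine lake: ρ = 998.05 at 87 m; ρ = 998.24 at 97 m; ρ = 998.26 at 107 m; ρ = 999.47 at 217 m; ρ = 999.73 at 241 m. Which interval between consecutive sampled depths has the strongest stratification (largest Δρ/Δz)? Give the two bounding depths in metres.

87–97 m

Compute the density gradient over each adjacent pair:
  87–97 m: Δρ/Δz = 0.19/10 = 0.019 kg m⁻⁴
  97–107 m: Δρ/Δz = 0.02/10 = 2.0 × 10⁻³ kg m⁻⁴
  107–217 m: Δρ/Δz = 1.21/110 = 0.011 kg m⁻⁴
  217–241 m: Δρ/Δz = 0.26/24 = 0.011 kg m⁻⁴
The largest gradient is in the 87–97 m interval — the pycnocline.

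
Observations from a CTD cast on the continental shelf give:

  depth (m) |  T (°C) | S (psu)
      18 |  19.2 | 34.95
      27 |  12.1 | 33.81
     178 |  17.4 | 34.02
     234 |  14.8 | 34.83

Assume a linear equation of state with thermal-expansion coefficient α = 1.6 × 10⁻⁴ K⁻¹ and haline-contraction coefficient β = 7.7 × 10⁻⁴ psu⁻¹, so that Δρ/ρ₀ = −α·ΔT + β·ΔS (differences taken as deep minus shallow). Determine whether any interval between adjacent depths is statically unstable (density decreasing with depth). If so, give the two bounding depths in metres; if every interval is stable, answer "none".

27–178 m

Evaluate Δρ/ρ₀ = −αΔT + βΔS across each adjacent pair:
  18–27 m: −αΔT+βΔS = −(1.6 × 10⁻⁴)(-7.1)+(7.7 × 10⁻⁴)(-1.14) = 2.6 × 10⁻⁴ → stable
  27–178 m: −αΔT+βΔS = −(1.6 × 10⁻⁴)(+5.3)+(7.7 × 10⁻⁴)(+0.21) = -6.9 × 10⁻⁴ → UNSTABLE
  178–234 m: −αΔT+βΔS = −(1.6 × 10⁻⁴)(-2.6)+(7.7 × 10⁻⁴)(+0.81) = 1.0 × 10⁻³ → stable
The 27–178 m interval has Δρ < 0: lighter water underlies denser water.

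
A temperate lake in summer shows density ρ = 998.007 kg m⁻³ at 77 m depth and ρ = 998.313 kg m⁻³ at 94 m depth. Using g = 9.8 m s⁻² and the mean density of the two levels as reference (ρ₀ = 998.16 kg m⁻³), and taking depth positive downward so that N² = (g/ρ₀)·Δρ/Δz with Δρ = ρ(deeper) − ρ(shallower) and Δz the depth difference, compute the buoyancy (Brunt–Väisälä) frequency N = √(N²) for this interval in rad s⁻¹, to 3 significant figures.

0.0133 rad s⁻¹

Δρ = 998.313 − 998.007 = 0.306 kg m⁻³ over Δz = 94 − 77 = 17 m.
N² = (9.8/998.16) × (0.306/17) = 1.7673 × 10⁻⁴ s⁻².
N = √(1.7673 × 10⁻⁴) = 0.013294 rad s⁻¹ ≈ 0.0133 rad s⁻¹.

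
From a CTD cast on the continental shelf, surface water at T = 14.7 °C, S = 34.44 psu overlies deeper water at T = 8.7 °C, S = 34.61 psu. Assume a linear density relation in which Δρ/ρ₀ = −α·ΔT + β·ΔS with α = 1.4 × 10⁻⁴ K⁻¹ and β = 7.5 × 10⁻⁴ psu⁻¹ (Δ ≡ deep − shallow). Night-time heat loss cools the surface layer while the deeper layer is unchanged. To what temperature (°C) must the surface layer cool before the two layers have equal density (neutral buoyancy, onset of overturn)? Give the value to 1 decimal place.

7.8 °C

Neutral buoyancy requires Δρ = 0, i.e. −α(T_deep − T_surf′) + β(S_deep − S_surf) = 0.
T_surf′ = T_deep − (β/α)·ΔS = 8.7 − (7.5 × 10⁻⁴/1.4 × 10⁻⁴)·(+0.17) = 7.789 °C.
Cooling required: 14.7 − (7.789) = 6.911 °C.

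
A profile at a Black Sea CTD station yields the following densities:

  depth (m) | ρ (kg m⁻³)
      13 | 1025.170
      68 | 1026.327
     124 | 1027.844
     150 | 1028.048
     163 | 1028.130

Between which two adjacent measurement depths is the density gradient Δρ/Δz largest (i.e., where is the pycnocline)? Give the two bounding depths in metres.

68–124 m

Compute the density gradient over each adjacent pair:
  13–68 m: Δρ/Δz = 1.157/55 = 0.021 kg m⁻⁴
  68–124 m: Δρ/Δz = 1.517/56 = 0.027 kg m⁻⁴
  124–150 m: Δρ/Δz = 0.204/26 = 7.8 × 10⁻³ kg m⁻⁴
  150–163 m: Δρ/Δz = 0.082/13 = 6.3 × 10⁻³ kg m⁻⁴
The largest gradient is in the 68–124 m interval — the pycnocline.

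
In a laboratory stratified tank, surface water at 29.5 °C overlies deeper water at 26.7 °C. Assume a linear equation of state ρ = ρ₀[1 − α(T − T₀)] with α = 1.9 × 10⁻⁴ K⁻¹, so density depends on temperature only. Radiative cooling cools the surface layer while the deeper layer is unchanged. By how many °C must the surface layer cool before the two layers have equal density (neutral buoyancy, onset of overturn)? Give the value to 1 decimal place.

With temperature the only control, equal density requires T_surf′ = T_deep.
T_surf′ = 26.7 °C.
Cooling required: 29.5 − 26.7 = 2.8 °C.

2.8 °C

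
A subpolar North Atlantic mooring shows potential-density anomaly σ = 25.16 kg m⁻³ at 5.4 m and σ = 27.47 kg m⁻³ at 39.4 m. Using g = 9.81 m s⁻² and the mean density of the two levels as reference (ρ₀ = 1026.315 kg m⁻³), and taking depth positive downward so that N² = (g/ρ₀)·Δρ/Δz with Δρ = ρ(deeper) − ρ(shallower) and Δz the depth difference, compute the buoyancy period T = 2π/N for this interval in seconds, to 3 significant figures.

247 s

Δρ = 1027.47 − 1025.16 = 2.31 kg m⁻³ over Δz = 39.4 − 5.4 = 34 m.
N² = (9.81/1026.315) × (2.31/34) = 6.4941 × 10⁻⁴ s⁻².
N = √(6.4941 × 10⁻⁴) = 0.025484 rad s⁻¹, so T = 2π/N = 246.55 s ≈ 247 s.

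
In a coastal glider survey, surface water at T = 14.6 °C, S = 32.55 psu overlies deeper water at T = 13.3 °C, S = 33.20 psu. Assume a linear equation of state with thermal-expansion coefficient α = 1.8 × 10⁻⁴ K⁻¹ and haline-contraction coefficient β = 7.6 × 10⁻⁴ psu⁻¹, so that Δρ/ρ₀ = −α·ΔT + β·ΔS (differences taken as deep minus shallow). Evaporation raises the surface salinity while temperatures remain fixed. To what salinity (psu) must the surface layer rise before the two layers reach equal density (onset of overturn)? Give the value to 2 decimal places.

Neutral buoyancy requires −α(T_deep − T_surf) + β(S_deep − S_surf′) = 0.
S_surf′ = S_deep − (α/β)·ΔT = 33.20 − (1.8 × 10⁻⁴/7.6 × 10⁻⁴)·(-1.3) = 33.5079 psu.
Increase required: 33.5079 − 32.55 = 0.9579 psu.

33.51 psu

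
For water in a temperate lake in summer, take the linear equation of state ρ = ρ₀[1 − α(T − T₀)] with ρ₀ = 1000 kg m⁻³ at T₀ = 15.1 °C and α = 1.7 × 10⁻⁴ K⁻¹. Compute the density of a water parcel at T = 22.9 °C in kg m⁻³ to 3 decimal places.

T − T₀ = +7.8 K.
Bracket = 1 − α·(+7.8) = 1 + (-1.326 × 10⁻³) = 0.9986740.
ρ = 1000 × 0.9986740 = 998.674 kg m⁻³.

998.674 kg m⁻³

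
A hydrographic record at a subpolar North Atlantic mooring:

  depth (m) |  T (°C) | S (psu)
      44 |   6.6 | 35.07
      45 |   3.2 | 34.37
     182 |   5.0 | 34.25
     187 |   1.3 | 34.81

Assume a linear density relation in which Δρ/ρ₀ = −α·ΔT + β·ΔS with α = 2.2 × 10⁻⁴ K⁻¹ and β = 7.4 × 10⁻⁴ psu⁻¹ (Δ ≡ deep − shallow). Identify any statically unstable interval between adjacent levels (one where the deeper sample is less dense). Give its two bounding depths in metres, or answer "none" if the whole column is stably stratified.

Evaluate Δρ/ρ₀ = −αΔT + βΔS across each adjacent pair:
  44–45 m: −αΔT+βΔS = −(2.2 × 10⁻⁴)(-3.4)+(7.4 × 10⁻⁴)(-0.70) = 2.3 × 10⁻⁴ → stable
  45–182 m: −αΔT+βΔS = −(2.2 × 10⁻⁴)(+1.8)+(7.4 × 10⁻⁴)(-0.12) = -4.8 × 10⁻⁴ → UNSTABLE
  182–187 m: −αΔT+βΔS = −(2.2 × 10⁻⁴)(-3.7)+(7.4 × 10⁻⁴)(+0.56) = 1.2 × 10⁻³ → stable
The 45–182 m interval has Δρ < 0: lighter water underlies denser water.

45–182 m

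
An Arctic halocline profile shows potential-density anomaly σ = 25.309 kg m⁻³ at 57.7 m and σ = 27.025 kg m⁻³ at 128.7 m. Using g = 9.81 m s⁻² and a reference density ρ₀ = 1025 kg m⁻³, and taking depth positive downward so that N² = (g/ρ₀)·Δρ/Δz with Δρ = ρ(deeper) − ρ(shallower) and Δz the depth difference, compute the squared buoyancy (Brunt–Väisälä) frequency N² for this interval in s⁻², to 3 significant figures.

2.31 × 10⁻⁴ s⁻²

Δρ = 1027.025 − 1025.309 = 1.716 kg m⁻³ over Δz = 128.7 − 57.7 = 71 m.
N² = (9.81/1025) × (1.716/71) = 2.3132 × 10⁻⁴ s⁻² ≈ 2.31 × 10⁻⁴ s⁻².
Since Δρ > 0 the layer is stably stratified.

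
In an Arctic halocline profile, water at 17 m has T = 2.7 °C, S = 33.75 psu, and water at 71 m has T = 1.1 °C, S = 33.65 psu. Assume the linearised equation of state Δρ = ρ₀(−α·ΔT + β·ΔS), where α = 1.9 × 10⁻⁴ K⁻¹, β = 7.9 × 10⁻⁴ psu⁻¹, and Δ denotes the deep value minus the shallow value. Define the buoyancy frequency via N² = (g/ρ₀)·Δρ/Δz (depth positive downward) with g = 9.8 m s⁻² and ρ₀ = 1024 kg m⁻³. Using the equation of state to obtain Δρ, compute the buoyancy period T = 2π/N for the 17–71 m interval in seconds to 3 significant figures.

983 s

ΔT = -1.6 K, ΔS = -0.10 psu (deep − shallow).
Δρ/ρ₀ = −αΔT + βΔS = 3.04 × 10⁻⁴ − 7.90 × 10⁻⁵ = 2.25 × 10⁻⁴, so Δρ ≈ 0.2304 kg m⁻³.
N² = (g/ρ₀)·Δρ/Δz = g·(Δρ/ρ₀)/Δz = 9.8 × 2.25 × 10⁻⁴ / 54 = 4.0833 × 10⁻⁵ s⁻².
N = √(4.0833 × 10⁻⁵) = 6.3901 × 10⁻³ rad s⁻¹ → T = 2π/N = 983.27 s ≈ 983 s.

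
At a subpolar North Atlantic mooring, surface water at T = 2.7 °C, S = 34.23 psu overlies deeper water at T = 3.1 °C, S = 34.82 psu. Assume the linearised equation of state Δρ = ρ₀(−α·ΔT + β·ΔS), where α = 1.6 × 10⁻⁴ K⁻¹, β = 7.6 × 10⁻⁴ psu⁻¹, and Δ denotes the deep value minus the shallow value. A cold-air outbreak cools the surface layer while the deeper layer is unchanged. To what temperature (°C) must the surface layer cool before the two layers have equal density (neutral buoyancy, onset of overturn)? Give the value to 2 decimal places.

0.30 °C

Neutral buoyancy requires Δρ = 0, i.e. −α(T_deep − T_surf′) + β(S_deep − S_surf) = 0.
T_surf′ = T_deep − (β/α)·ΔS = 3.1 − (7.6 × 10⁻⁴/1.6 × 10⁻⁴)·(+0.59) = 0.2975 °C.
Cooling required: 2.7 − (0.2975) = 2.4025 °C.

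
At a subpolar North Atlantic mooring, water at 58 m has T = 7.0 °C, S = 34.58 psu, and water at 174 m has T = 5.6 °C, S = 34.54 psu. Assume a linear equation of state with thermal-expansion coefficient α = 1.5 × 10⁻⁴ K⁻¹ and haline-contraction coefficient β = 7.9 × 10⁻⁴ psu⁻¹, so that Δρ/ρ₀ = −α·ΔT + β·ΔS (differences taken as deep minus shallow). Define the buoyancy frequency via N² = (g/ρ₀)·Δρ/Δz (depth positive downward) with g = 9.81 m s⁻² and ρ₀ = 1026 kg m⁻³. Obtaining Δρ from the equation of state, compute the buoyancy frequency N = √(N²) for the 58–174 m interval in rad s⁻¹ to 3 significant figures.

ΔT = -1.4 K, ΔS = -0.04 psu (deep − shallow).
Δρ/ρ₀ = −αΔT + βΔS = 2.10 × 10⁻⁴ − 3.16 × 10⁻⁵ = 1.784 × 10⁻⁴, so Δρ ≈ 0.1830 kg m⁻³.
N² = (g/ρ₀)·Δρ/Δz = g·(Δρ/ρ₀)/Δz = 9.81 × 1.784 × 10⁻⁴ / 116 = 1.5087 × 10⁻⁵ s⁻².
N = √(1.5087 × 10⁻⁵) = 3.8842 × 10⁻³ rad s⁻¹ ≈ 3.88 × 10⁻³ rad s⁻¹.

3.88 × 10⁻³ rad s⁻¹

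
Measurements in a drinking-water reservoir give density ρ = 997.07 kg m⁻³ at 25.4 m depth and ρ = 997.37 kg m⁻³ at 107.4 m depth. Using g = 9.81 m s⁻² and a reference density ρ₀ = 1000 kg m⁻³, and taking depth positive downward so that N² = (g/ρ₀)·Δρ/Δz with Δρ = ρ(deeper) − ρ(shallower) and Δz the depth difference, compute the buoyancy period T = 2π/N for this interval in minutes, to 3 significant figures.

17.5 min

Δρ = 997.37 − 997.07 = 0.30 kg m⁻³ over Δz = 107.4 − 25.4 = 82 m.
N² = (9.81/1000) × (0.30/82) = 3.5890 × 10⁻⁵ s⁻².
N = √(3.5890 × 10⁻⁵) = 5.9908 × 10⁻³ rad s⁻¹, so T = 2π/N = 1.0488 × 10³ s = 17.480 min ≈ 17.5 min.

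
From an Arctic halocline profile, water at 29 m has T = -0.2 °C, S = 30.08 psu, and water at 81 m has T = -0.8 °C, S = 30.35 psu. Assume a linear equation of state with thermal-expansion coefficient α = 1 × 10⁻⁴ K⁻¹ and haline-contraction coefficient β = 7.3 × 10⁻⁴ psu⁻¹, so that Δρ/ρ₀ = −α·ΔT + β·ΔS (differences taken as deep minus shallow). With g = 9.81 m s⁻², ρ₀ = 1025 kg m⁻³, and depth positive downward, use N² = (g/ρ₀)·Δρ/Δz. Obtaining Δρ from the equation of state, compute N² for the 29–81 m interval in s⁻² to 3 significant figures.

ΔT = -0.6 K, ΔS = +0.27 psu (deep − shallow).
Δρ/ρ₀ = −αΔT + βΔS = 6.00 × 10⁻⁵ + 1.971 × 10⁻⁴ = 2.571 × 10⁻⁴, so Δρ ≈ 0.2635 kg m⁻³.
N² = (g/ρ₀)·Δρ/Δz = g·(Δρ/ρ₀)/Δz = 9.81 × 2.571 × 10⁻⁴ / 52 = 4.8503 × 10⁻⁵ s⁻² ≈ 4.85 × 10⁻⁵ s⁻².

4.85 × 10⁻⁵ s⁻²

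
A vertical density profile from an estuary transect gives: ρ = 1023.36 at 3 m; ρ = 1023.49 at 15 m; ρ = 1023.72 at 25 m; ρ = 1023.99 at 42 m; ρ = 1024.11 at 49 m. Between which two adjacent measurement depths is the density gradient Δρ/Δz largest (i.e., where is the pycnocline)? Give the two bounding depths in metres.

15–25 m

Compute the density gradient over each adjacent pair:
  3–15 m: Δρ/Δz = 0.13/12 = 0.011 kg m⁻⁴
  15–25 m: Δρ/Δz = 0.23/10 = 0.023 kg m⁻⁴
  25–42 m: Δρ/Δz = 0.27/17 = 0.016 kg m⁻⁴
  42–49 m: Δρ/Δz = 0.12/7 = 0.017 kg m⁻⁴
The largest gradient is in the 15–25 m interval — the pycnocline.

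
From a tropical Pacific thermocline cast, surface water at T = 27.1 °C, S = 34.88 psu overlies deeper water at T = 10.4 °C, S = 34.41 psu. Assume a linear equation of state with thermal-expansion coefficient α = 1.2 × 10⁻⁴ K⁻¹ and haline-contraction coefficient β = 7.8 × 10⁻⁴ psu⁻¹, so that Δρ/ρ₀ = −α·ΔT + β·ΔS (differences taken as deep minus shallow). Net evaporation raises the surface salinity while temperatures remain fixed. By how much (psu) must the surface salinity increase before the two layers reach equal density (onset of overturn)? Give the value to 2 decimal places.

2.10 psu

Neutral buoyancy requires −α(T_deep − T_surf) + β(S_deep − S_surf′) = 0.
S_surf′ = S_deep − (α/β)·ΔT = 34.41 − (1.2 × 10⁻⁴/7.8 × 10⁻⁴)·(-16.7) = 36.9792 psu.
Increase required: 36.9792 − 34.88 = 2.0992 psu.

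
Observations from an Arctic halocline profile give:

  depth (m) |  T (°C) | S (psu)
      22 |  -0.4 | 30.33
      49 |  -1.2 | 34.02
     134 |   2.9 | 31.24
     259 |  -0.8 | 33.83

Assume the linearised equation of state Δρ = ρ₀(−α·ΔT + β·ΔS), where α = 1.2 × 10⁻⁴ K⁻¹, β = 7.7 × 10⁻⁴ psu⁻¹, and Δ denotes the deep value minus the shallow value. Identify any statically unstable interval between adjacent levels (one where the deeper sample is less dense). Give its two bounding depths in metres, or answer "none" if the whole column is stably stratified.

49–134 m

Evaluate Δρ/ρ₀ = −αΔT + βΔS across each adjacent pair:
  22–49 m: −αΔT+βΔS = −(1.2 × 10⁻⁴)(-0.8)+(7.7 × 10⁻⁴)(+3.69) = 2.9 × 10⁻³ → stable
  49–134 m: −αΔT+βΔS = −(1.2 × 10⁻⁴)(+4.1)+(7.7 × 10⁻⁴)(-2.78) = -2.6 × 10⁻³ → UNSTABLE
  134–259 m: −αΔT+βΔS = −(1.2 × 10⁻⁴)(-3.7)+(7.7 × 10⁻⁴)(+2.59) = 2.4 × 10⁻³ → stable
The 49–134 m interval has Δρ < 0: lighter water underlies denser water.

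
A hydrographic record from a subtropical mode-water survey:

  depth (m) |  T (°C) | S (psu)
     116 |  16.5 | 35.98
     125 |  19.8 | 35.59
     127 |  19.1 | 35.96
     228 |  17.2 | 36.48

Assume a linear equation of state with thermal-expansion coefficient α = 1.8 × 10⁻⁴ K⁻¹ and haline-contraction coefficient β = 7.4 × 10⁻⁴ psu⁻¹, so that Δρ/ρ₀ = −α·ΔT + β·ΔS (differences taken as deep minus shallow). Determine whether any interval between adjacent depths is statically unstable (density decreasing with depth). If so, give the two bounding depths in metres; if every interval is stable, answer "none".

Evaluate Δρ/ρ₀ = −αΔT + βΔS across each adjacent pair:
  116–125 m: −αΔT+βΔS = −(1.8 × 10⁻⁴)(+3.3)+(7.4 × 10⁻⁴)(-0.39) = -8.8 × 10⁻⁴ → UNSTABLE
  125–127 m: −αΔT+βΔS = −(1.8 × 10⁻⁴)(-0.7)+(7.4 × 10⁻⁴)(+0.37) = 4.0 × 10⁻⁴ → stable
  127–228 m: −αΔT+βΔS = −(1.8 × 10⁻⁴)(-1.9)+(7.4 × 10⁻⁴)(+0.52) = 7.3 × 10⁻⁴ → stable
The 116–125 m interval has Δρ < 0: lighter water underlies denser water.

116–125 m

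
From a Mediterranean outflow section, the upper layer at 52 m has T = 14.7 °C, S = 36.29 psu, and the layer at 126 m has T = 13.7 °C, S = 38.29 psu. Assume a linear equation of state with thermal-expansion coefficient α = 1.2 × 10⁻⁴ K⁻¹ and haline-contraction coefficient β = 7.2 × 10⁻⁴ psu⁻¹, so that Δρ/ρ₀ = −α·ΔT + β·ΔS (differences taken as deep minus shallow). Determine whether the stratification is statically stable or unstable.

ΔT = 13.7 − 14.7 = -1.0 K and ΔS = 38.29 − 36.29 = +2.00 psu (deep − shallow).
−αΔT = 1.20 × 10⁻⁴; βΔS = 1.44 × 10⁻³; sum Δρ/ρ₀ = 1.56 × 10⁻³.
Δρ/ρ₀ > 0, so Δρ > 0: deeper water is denser → statically stable.

stable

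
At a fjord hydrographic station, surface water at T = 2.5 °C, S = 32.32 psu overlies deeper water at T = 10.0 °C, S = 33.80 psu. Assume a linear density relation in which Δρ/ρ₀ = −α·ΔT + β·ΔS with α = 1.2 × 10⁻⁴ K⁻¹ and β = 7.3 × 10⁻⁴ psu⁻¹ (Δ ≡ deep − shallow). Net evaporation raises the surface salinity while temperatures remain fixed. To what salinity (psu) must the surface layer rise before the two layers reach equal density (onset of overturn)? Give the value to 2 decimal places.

32.57 psu

Neutral buoyancy requires −α(T_deep − T_surf) + β(S_deep − S_surf′) = 0.
S_surf′ = S_deep − (α/β)·ΔT = 33.80 − (1.2 × 10⁻⁴/7.3 × 10⁻⁴)·(+7.5) = 32.5671 psu.
Increase required: 32.5671 − 32.32 = 0.2471 psu.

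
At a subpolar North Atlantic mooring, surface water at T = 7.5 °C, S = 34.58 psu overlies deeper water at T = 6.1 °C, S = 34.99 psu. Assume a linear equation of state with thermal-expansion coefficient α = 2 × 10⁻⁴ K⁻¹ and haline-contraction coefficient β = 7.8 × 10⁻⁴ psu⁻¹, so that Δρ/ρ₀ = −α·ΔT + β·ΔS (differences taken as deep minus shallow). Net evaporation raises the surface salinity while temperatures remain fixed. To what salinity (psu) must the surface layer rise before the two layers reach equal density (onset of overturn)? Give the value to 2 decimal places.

Neutral buoyancy requires −α(T_deep − T_surf) + β(S_deep − S_surf′) = 0.
S_surf′ = S_deep − (α/β)·ΔT = 34.99 − (2 × 10⁻⁴/7.8 × 10⁻⁴)·(-1.4) = 35.3490 psu.
Increase required: 35.3490 − 34.58 = 0.7690 psu.

35.35 psu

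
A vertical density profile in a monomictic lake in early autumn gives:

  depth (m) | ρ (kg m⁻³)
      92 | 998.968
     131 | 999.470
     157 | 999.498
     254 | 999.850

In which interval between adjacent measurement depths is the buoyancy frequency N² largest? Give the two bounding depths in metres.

92–131 m

Compute the density gradient over each adjacent pair:
  92–131 m: Δρ/Δz = 0.502/39 = 0.013 kg m⁻⁴
  131–157 m: Δρ/Δz = 0.028/26 = 1.1 × 10⁻³ kg m⁻⁴
  157–254 m: Δρ/Δz = 0.352/97 = 3.6 × 10⁻³ kg m⁻⁴
The largest gradient is in the 92–131 m interval — the pycnocline.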